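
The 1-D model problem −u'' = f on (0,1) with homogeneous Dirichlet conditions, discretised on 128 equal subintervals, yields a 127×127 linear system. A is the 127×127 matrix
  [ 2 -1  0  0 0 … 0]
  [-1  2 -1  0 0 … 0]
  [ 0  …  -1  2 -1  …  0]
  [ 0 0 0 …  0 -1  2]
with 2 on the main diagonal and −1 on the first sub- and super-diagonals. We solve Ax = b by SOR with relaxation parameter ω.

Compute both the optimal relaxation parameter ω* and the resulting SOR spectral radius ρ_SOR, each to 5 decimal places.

B_J for the 127×127 system has eigenvalues cos(kπ/128); ρ_J = cos(π/128) = 0.99970.
√(1 − cos²(π/128)) = sin(π/128) ≈ 0.024541.
Then 2/(1+√(1−ρ_J²)) = 2/(1+0.024541); ω* = 2/1.024541 = 1.95209.
and ρ(B_{ω*}) = 1.95209 − 1 = 0.95209.

ω* = 1.95209, ρ_SOR = 0.95209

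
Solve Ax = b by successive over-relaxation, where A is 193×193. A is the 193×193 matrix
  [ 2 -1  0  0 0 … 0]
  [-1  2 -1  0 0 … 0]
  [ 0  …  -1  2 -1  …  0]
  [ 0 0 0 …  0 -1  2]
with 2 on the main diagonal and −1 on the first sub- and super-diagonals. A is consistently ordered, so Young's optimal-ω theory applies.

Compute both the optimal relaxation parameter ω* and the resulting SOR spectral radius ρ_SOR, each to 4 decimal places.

n=193: λ(B_J) = 1 − λ(A)/2 = cos(kπ/194); k=1 gives ρ_J = 0.9999.
√(1 − cos²(π/194)) = sin(π/194) ≈ 0.01619.
Then 2/(1+√(1−ρ_J²)) = 2/(1+0.01619); ω* = 2/1.01619 = 1.9681.
[ρ_SOR] ω* − 1 = 0.9681.

ω* = 1.9681, ρ_SOR = 0.9681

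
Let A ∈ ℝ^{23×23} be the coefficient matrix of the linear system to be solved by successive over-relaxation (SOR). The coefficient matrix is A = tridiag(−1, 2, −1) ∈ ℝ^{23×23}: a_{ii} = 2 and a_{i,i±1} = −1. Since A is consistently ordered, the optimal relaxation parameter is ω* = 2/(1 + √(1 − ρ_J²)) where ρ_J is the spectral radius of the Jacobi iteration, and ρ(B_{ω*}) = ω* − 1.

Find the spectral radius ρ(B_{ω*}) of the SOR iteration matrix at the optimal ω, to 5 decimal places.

½·tridiag(1,0,1) at n=23: λ_k = cos(kπ/24); max |λ| at k=1 ⇒ ρ_J = cos(π/24) ≈ 0.99144.
1 − cos²(π/24) = sin²(π/24) ⇒ √(1−ρ_J²) = sin(π/24) = 0.130526.
So ω* = 2/1.130526 = 1.76909 (Young).
Hence ρ(B_{ω*}) = 1.76909 − 1 = 0.76909.

ρ_SOR = 0.76909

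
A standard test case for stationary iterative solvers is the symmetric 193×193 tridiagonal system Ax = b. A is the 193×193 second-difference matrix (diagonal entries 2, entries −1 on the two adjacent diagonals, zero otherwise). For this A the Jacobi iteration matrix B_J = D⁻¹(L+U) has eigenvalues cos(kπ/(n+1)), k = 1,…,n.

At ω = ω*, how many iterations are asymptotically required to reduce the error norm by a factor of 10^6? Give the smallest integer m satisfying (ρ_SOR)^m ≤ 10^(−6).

m = 427

ρ_J = max_k |cos(kπ/194)| = cos(π/194) = 0.9998689
root = sin(π/194) = 0.0161931  (since 1−cos² = sin²).
ω* = 2 / (1 + 0.0161931) = 2 / 1.0161931 ≈ 1.9681299.
[ρ_SOR] ω* − 1 = 0.9681299.
For 6 digits: m = 6·ln10 / (−ln 0.9681299) = 13.8155/0.032389 = 426.549; round up → m = 427.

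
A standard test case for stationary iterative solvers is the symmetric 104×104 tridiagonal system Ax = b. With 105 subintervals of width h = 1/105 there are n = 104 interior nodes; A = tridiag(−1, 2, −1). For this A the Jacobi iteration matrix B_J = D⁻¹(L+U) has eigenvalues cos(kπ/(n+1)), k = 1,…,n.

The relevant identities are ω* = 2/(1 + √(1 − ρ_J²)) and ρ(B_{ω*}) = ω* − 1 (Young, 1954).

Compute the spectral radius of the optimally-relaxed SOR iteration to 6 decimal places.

spectrum of D⁻¹(L+U) = {cos(kπ/105) : 1≤k≤104}; ρ_J = cos(π/105) = 0.999552.
1 − cos²(π/105) = sin²(π/105) ⇒ √(1−ρ_J²) = sin(π/105) = 0.0299155.
ω* = 2/(1+0.0299155) = 1.941907
and ρ(B_{ω*}) = 1.941907 − 1 = 0.941907.

ρ_SOR = 0.941907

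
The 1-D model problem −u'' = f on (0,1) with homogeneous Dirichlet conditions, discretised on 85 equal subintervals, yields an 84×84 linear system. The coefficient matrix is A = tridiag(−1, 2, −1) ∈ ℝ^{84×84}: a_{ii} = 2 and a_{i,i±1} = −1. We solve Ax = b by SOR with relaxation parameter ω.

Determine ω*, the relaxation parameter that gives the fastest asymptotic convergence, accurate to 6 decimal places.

½·tridiag(1,0,1) at n=84: λ_k = cos(kπ/85); max |λ| at k=1 ⇒ ρ_J = cos(π/85) ≈ 0.999317.
1 − cos²(π/85) = sin²(π/85) ⇒ √(1−ρ_J²) = sin(π/85) = 0.0369515.
Young: ω* = 2/(1+√(1−ρ_J²)) = 2/(1+0.0369515) = 2/1.0369515 = 1.928731.
At ω = 1.928731 every |λ(B_ω)| = ω−1, so ρ_SOR = 0.928731.

ω* = 1.928731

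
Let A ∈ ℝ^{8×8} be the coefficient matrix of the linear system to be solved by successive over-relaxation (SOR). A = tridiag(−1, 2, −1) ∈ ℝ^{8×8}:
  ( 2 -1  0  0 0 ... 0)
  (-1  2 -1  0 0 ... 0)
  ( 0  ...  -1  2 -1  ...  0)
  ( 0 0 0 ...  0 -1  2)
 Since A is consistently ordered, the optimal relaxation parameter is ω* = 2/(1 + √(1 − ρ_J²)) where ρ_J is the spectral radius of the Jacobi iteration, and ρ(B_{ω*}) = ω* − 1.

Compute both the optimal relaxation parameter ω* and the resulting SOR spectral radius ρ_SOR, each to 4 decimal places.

ω* = 1.4903, ρ_SOR = 0.4903

With n=8, ρ(Jacobi) = cos(π/9) = 0.9397.
1 − cos²(π/9) = sin²(π/9) ⇒ √(1−ρ_J²) = sin(π/9) = 0.34202.
Young: ω* = 2/(1+√(1−ρ_J²)) = 2/(1+0.34202) = 2/1.34202 = 1.4903.
[ρ_SOR] ω* − 1 = 0.4903.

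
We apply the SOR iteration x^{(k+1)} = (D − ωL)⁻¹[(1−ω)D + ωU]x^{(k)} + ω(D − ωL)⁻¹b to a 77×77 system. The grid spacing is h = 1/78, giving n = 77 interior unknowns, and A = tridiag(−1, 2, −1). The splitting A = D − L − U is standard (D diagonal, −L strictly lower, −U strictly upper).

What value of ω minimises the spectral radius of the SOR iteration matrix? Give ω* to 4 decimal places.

ω* = 1.9226

n=77: λ(B_J) = 1 − λ(A)/2 = cos(kπ/78); k=1 gives ρ_J = 0.9992.
√(1 − cos²(π/78)) = sin(π/78) ≈ 0.04027.
ω* = 2/(1+0.04027) = 1.9226
ρ_SOR = ω* − 1 = 1.9226 − 1 = 0.9226.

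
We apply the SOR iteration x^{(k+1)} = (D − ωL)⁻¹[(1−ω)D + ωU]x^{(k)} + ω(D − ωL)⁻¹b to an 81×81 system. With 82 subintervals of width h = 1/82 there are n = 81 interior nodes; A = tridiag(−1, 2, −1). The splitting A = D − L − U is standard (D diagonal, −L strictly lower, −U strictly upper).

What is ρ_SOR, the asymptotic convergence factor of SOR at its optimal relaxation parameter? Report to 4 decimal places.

ρ_SOR = 0.9262

With n=81, ρ(Jacobi) = cos(π/82) = 0.9993.
√(1−ρ_J²) simplifies to sin(π/82) = 0.03830.
So ω* = 2/1.03830 = 1.9262 (Young).
and ρ(B_{ω*}) = 1.9262 − 1 = 0.9262.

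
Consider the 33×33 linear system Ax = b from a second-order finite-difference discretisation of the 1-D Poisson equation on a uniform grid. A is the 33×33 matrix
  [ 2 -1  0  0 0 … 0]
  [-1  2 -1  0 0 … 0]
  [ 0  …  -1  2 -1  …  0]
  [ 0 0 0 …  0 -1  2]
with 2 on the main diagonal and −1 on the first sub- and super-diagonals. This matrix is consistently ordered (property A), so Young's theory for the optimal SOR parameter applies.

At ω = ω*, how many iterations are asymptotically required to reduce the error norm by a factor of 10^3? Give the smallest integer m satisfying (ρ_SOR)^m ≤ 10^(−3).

B_J for the 33×33 system has eigenvalues cos(kπ/34); ρ_J = cos(π/34) = 0.9957342.
1 − cos²(π/34) = sin²(π/34) ⇒ √(1−ρ_J²) = sin(π/34) = 0.0922684.
So ω* = 2/1.0922684 = 1.8310518 (Young).
and ρ(B_{ω*}) = 1.8310518 − 1 = 0.8310518.
ρ_SOR^m ≤ 10^(−3) ⇔ m ≥ 3·ln10/(−ln 0.8310518) = 6.90776/0.185063 = 37.327; m = ⌈37.327⌉ = 38.

m = 38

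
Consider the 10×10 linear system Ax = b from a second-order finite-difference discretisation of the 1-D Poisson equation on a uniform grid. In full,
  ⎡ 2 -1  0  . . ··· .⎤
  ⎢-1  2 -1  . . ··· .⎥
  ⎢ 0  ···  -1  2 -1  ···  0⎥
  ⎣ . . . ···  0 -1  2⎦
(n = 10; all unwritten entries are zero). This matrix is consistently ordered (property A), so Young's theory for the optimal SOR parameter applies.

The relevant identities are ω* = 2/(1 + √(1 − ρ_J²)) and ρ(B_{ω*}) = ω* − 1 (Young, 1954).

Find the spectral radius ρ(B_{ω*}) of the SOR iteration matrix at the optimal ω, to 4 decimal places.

B_J for the 10×10 system has eigenvalues cos(kπ/11); ρ_J = cos(π/11) = 0.9595.
root = sin(π/11) = 0.28173  (since 1−cos² = sin²).
Then 2/(1+√(1−ρ_J²)) = 2/(1+0.28173); ω* = 2/1.28173 = 1.5604.
and ρ(B_{ω*}) = 1.5604 − 1 = 0.5604.

ρ_SOR = 0.5604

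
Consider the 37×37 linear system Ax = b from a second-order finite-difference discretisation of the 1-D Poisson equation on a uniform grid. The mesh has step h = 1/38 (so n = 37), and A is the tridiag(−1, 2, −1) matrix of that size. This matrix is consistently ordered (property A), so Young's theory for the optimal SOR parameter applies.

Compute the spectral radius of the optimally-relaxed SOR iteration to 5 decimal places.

ρ_SOR = 0.84744

spectrum of D⁻¹(L+U) = {cos(kπ/38) : 1≤k≤37}; ρ_J = cos(π/38) = 0.99658.
√(1−ρ_J²) simplifies to sin(π/38) = 0.082579.
Then 2/(1+√(1−ρ_J²)) = 2/(1+0.082579); ω* = 2/1.082579 = 1.84744.
and ρ(B_{ω*}) = 1.84744 − 1 = 0.84744.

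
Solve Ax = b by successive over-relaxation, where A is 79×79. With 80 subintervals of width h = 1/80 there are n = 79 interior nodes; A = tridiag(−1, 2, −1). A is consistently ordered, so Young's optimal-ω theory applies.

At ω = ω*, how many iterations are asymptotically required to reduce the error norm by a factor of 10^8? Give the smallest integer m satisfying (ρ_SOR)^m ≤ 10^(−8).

m = 235

[ρ_J] n=79: ρ(B_J) = cos(π/(n+1)) = cos(π/80) = 0.9992290.
√(1−ρ_J²) = |sin(π/80)| = 0.0392598
ω* = 2 / (1 + 0.0392598) = 2 / 1.0392598 ≈ 1.9244466.
ρ_SOR = ω* − 1 = 1.9244466 − 1 = 0.9244466.
For 8 digits: m = 8·ln10 / (−ln 0.9244466) = 18.4207/0.07856 = 234.479; round up → m = 235.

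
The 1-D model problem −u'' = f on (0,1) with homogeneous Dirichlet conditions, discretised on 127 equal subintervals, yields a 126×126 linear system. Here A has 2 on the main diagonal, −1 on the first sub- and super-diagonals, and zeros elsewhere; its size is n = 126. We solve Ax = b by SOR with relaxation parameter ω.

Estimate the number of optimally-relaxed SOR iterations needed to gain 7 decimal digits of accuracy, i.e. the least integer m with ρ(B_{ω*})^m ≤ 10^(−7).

m = 326

With n=126, ρ(Jacobi) = cos(π/127) = 0.9996941.
1 − cos²(π/127) = sin²(π/127) ⇒ √(1−ρ_J²) = sin(π/127) = 0.0247344.
ω* = 2 / (1 + 0.0247344) = 2 / 1.0247344 ≈ 1.9517252.
ρ_SOR = ω* − 1 = 1.9517252 − 1 = 0.9517252.
(0.9517252)^m ≤ 10^{−7}  ⇒  m·ln(0.9517252) ≤ −7·ln10  ⇒  m ≥ 325.757  ⇒  m = 326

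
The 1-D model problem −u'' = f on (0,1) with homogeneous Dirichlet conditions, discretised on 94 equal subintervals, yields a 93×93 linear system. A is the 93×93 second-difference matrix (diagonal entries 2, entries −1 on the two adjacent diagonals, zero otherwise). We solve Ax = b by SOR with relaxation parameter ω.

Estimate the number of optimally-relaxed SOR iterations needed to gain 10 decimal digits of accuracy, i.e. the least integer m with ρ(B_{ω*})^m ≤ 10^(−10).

m = 345

n=93: λ(B_J) = 1 − λ(A)/2 = cos(kπ/94); k=1 gives ρ_J = 0.9994416.
root = sin(π/94) = 0.0334150  (since 1−cos² = sin²).
Young: ω* = 2/(1+√(1−ρ_J²)) = 2/(1+0.0334150) = 2/1.0334150 = 1.9353309.
At ω = 1.9353309 every |λ(B_ω)| = ω−1, so ρ_SOR = 0.9353309.
10·ln10 = 23.0259; −ln(0.9353309) = 0.0668549; m = ⌈23.0259/0.0668549⌉ = ⌈344.416⌉ = 345.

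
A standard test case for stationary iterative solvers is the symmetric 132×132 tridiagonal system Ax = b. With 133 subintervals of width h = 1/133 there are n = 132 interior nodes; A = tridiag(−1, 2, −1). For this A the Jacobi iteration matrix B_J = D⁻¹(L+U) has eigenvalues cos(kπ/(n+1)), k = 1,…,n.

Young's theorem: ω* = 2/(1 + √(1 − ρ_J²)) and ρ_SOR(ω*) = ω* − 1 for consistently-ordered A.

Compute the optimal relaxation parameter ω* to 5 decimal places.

ω* = 1.95385

With n=132, ρ(Jacobi) = cos(π/133) = 0.99972.
√(1−ρ_J²) simplifies to sin(π/133) = 0.023619.
ω* = 2/(1 + 0.023619) = 2/1.023619 = 1.95385.
and ρ(B_{ω*}) = 1.95385 − 1 = 0.95385.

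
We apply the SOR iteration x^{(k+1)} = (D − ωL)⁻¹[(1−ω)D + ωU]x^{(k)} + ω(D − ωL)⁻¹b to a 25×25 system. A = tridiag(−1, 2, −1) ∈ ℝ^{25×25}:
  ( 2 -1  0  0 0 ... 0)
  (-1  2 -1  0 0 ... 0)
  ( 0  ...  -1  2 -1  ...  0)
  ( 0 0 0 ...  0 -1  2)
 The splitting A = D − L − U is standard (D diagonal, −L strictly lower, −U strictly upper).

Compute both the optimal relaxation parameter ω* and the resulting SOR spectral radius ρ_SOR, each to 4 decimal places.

With n=25, ρ(Jacobi) = cos(π/26) = 0.9927.
1 − cos²(π/26) = sin²(π/26) ⇒ √(1−ρ_J²) = sin(π/26) = 0.12054.
ω* = 2/(1+0.12054) = 1.7849
ρ_SOR = ω* − 1 = 1.7849 − 1 = 0.7849.

ω* = 1.7849, ρ_SOR = 0.7849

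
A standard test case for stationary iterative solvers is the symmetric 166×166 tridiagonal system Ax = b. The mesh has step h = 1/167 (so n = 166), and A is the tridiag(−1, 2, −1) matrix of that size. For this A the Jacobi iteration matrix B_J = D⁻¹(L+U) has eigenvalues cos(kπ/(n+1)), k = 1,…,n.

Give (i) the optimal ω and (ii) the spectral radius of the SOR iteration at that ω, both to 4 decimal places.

n=166: λ(B_J) = 1 − λ(A)/2 = cos(kπ/167); k=1 gives ρ_J = 0.9998.
√(1 − cos²(π/167)) = sin(π/167) ≈ 0.01881.
ω* = 2/(1 + 0.01881) = 2/1.01881 = 1.9631.
ρ_SOR = ω* − 1 = 1.9631 − 1 = 0.9631.

ω* = 1.9631, ρ_SOR = 0.9631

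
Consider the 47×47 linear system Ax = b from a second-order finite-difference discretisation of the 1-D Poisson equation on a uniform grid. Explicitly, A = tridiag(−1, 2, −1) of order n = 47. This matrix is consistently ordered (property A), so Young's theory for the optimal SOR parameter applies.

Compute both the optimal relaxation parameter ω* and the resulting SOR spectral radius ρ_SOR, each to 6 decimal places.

ω* = 1.877224, ρ_SOR = 0.877224

spectrum of D⁻¹(L+U) = {cos(kπ/48) : 1≤k≤47}; ρ_J = cos(π/48) = 0.997859.
√(1 − cos²(π/48)) = sin(π/48) ≈ 0.0654031.
So ω* = 2/1.0654031 = 1.877224 (Young).
At ω = 1.877224 every |λ(B_ω)| = ω−1, so ρ_SOR = 0.877224.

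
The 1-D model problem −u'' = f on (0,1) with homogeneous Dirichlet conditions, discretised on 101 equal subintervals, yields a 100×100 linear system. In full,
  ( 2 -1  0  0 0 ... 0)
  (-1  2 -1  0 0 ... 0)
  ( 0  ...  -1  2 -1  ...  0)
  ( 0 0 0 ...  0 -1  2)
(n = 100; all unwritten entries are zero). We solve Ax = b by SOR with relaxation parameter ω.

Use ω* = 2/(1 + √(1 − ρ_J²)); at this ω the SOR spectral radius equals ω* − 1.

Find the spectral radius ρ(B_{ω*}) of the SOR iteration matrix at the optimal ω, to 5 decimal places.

[ρ_J] n=100: ρ(B_J) = cos(π/(n+1)) = cos(π/101) = 0.99952.
√(1 − cos²(π/101)) = sin(π/101) ≈ 0.031100.
ω* = 2 / (1 + 0.031100) = 2 / 1.031100 ≈ 1.93968.
At ω = 1.93968 every |λ(B_ω)| = ω−1, so ρ_SOR = 0.93968.

ρ_SOR = 0.93968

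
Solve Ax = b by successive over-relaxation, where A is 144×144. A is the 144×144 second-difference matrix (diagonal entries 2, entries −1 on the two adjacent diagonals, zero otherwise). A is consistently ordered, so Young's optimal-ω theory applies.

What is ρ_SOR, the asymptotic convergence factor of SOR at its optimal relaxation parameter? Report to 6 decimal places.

[ρ_J] n=144: ρ(B_J) = cos(π/(n+1)) = cos(π/145) = 0.999765.
root = sin(π/145) = 0.0216645  (since 1−cos² = sin²).
So ω* = 2/1.0216645 = 1.957590 (Young).
ρ_SOR = ω* − 1 ≈ 0.957590.

ρ_SOR = 0.957590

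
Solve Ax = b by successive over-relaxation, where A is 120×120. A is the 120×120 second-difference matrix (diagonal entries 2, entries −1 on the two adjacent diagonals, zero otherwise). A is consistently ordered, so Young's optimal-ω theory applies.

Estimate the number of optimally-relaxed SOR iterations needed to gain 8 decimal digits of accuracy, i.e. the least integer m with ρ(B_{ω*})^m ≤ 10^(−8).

ρ_J = max_k |cos(kπ/121)| = cos(π/121) = 0.9996630
√(1 − cos²(π/121)) = sin(π/121) ≈ 0.0259607.
ω* = 2/(1+0.0259607) = 1.9493924
[ρ_SOR] ω* − 1 = 0.9493924.
For 8 digits: m = 8·ln10 / (−ln 0.9493924) = 18.4207/0.0519331 = 354.701; round up → m = 355.

m = 355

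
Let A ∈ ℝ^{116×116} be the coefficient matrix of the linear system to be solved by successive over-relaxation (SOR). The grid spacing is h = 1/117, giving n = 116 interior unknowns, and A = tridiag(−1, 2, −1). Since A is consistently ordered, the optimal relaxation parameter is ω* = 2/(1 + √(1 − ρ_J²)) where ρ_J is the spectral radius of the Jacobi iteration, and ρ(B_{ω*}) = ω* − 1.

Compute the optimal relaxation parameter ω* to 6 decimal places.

ω* = 1.947708

½·tridiag(1,0,1) at n=116: λ_k = cos(kπ/117); max |λ| at k=1 ⇒ ρ_J = cos(π/117) ≈ 0.999640.
√(1 − cos²(π/117)) = sin(π/117) ≈ 0.0268480.
ω* = 2/(1+0.0268480) = 1.947708
At ω = 1.947708 every |λ(B_ω)| = ω−1, so ρ_SOR = 0.947708.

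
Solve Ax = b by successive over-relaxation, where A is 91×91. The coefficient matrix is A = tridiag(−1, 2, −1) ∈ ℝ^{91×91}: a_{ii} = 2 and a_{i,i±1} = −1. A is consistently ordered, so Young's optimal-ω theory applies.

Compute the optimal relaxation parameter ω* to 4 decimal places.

ω* = 1.9340

[ρ_J] n=91: ρ(B_J) = cos(π/(n+1)) = cos(π/92) = 0.9994.
√(1−ρ_J²) simplifies to sin(π/92) = 0.03414.
ω* = 2/(1+0.03414) = 1.9340
[ρ_SOR] ω* − 1 = 0.9340.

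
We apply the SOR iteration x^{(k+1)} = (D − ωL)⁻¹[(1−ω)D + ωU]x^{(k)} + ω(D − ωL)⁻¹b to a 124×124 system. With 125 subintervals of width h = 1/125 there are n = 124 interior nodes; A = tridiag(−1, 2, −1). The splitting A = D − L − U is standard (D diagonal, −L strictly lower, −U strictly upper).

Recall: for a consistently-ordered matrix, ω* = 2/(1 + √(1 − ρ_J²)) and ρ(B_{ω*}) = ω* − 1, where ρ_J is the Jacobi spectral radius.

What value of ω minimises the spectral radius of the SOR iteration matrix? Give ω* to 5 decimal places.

ω* = 1.95097

B_J for the 124×124 system has eigenvalues cos(kπ/125); ρ_J = cos(π/125) = 0.99968.
√(1−ρ_J²) = |sin(π/125)| = 0.025130
Then 2/(1+√(1−ρ_J²)) = 2/(1+0.025130); ω* = 2/1.025130 = 1.95097.
Hence ρ(B_{ω*}) = 1.95097 − 1 = 0.95097.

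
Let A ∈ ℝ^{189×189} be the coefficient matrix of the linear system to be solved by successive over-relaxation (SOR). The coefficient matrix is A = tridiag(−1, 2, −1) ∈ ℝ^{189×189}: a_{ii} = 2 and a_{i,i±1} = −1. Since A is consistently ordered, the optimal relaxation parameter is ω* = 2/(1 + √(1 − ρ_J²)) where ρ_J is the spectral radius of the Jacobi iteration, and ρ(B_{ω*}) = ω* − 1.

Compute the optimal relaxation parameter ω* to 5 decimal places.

½·tridiag(1,0,1) at n=189: λ_k = cos(kπ/190); max |λ| at k=1 ⇒ ρ_J = cos(π/190) ≈ 0.99986.
1 − cos²(π/190) = sin²(π/190) ⇒ √(1−ρ_J²) = sin(π/190) = 0.016534.
ω* = 2/(1+0.016534) = 1.96747
ρ_SOR = ω* − 1 = 1.96747 − 1 = 0.96747.

ω* = 1.96747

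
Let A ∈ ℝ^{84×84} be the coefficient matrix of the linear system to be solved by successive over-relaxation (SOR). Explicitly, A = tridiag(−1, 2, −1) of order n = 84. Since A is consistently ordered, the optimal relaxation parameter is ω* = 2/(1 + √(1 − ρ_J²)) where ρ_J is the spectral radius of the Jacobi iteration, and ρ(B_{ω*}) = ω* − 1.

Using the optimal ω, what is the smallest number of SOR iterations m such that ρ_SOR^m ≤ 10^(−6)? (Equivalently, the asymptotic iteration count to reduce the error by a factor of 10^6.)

ρ_J = max_k |cos(kπ/85)| = cos(π/85) = 0.9993171
√(1 − cos²(π/85)) = sin(π/85) ≈ 0.0369515.
[ω*] 2 ÷ (1 + 0.0369515) = 2 ÷ 1.0369515 = 1.9287305.
ρ_SOR = ω* − 1 = 1.9287305 − 1 = 0.9287305.
Need (0.9287305)^m ≤ 10^(−6): m ≥ 6·ln10/|ln 0.9287305| = 13.8155/0.0739367 = 186.856 ⇒ m = 187.

m = 187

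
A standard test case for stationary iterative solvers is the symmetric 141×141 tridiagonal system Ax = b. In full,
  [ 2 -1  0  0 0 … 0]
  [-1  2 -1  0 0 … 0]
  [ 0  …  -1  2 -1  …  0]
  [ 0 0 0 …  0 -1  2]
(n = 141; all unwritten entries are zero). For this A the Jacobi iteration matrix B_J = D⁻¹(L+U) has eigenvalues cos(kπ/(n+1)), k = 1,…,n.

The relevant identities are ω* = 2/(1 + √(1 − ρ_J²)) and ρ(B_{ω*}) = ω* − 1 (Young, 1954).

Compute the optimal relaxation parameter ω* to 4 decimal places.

n=141: λ(B_J) = 1 − λ(A)/2 = cos(kπ/142); k=1 gives ρ_J = 0.9998.
1 − cos²(π/142) = sin²(π/142) ⇒ √(1−ρ_J²) = sin(π/142) = 0.02212.
Then 2/(1+√(1−ρ_J²)) = 2/(1+0.02212); ω* = 2/1.02212 = 1.9567.
Hence ρ(B_{ω*}) = 1.9567 − 1 = 0.9567.

ω* = 1.9567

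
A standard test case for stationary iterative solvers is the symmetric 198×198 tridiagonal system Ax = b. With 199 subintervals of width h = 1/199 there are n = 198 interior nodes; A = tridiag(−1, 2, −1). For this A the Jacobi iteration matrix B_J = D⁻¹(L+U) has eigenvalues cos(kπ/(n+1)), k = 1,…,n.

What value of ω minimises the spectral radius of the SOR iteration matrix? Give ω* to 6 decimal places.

ω* = 1.968918

B_J for the 198×198 system has eigenvalues cos(kπ/199); ρ_J = cos(π/199) = 0.999875.
root = sin(π/199) = 0.0157862  (since 1−cos² = sin²).
ω* = 2/(1 + 0.0157862) = 2/1.0157862 = 1.968918.
At ω = 1.968918 every |λ(B_ω)| = ω−1, so ρ_SOR = 0.968918.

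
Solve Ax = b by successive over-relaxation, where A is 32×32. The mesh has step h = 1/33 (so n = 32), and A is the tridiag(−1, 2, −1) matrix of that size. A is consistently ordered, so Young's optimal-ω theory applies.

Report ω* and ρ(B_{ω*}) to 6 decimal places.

B_J for the 32×32 system has eigenvalues cos(kπ/33); ρ_J = cos(π/33) = 0.995472.
root = sin(π/33) = 0.0950560  (since 1−cos² = sin²).
So ω* = 2/1.0950560 = 1.826391 (Young).
Hence ρ(B_{ω*}) = 1.826391 − 1 = 0.826391.

ω* = 1.826391, ρ_SOR = 0.826391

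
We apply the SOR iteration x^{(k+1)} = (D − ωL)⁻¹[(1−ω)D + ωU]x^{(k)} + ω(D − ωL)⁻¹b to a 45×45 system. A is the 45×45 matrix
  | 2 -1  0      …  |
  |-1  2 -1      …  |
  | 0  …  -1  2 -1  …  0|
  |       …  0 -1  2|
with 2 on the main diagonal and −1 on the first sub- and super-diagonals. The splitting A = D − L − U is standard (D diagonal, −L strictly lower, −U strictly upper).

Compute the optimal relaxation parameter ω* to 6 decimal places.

With n=45, ρ(Jacobi) = cos(π/46) = 0.997669.
√(1−ρ_J²) = |sin(π/46)| = 0.0682424
So ω* = 2/1.0682424 = 1.872234 (Young).
Hence ρ(B_{ω*}) = 1.872234 − 1 = 0.872234.

ω* = 1.872234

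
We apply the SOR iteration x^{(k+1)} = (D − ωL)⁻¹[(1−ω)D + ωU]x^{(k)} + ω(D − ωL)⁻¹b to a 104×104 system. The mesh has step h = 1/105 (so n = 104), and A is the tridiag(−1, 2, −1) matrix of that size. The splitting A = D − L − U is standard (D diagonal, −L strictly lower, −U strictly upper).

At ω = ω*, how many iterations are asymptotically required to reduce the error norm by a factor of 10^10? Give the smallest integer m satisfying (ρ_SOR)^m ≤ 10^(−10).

spectrum of D⁻¹(L+U) = {cos(kπ/105) : 1≤k≤104}; ρ_J = cos(π/105) = 0.9995524.
√(1−ρ_J²) simplifies to sin(π/105) = 0.0299155.
[ω*] 2 ÷ (1 + 0.0299155) = 2 ÷ 1.0299155 = 1.9419069.
and ρ(B_{ω*}) = 1.9419069 − 1 = 0.9419069.
Need (0.9419069)^m ≤ 10^(−10): m ≥ 10·ln10/|ln 0.9419069| = 23.0259/0.0598488 = 384.735 ⇒ m = 385.

m = 385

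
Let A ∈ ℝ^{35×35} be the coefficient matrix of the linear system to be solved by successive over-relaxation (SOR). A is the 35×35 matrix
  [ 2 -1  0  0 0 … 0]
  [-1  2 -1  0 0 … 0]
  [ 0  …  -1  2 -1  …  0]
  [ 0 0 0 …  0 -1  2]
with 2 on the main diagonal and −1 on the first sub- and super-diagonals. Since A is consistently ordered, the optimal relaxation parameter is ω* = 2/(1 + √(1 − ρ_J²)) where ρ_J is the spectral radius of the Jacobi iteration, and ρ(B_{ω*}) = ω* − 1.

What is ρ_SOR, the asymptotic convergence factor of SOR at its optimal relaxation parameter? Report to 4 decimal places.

ρ_SOR = 0.8397

ρ_J = max_k |cos(kπ/36)| = cos(π/36) = 0.9962
√(1−ρ_J²) simplifies to sin(π/36) = 0.08716.
[ω*] 2 ÷ (1 + 0.08716) = 2 ÷ 1.08716 = 1.8397.
[ρ_SOR] ω* − 1 = 0.8397.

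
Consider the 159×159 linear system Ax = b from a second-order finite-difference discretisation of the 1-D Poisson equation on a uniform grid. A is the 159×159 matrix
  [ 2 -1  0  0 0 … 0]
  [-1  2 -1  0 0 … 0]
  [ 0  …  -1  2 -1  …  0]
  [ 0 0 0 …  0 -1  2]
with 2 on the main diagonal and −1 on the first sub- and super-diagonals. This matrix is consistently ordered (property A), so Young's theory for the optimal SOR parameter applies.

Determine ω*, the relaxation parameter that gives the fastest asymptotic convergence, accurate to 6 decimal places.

n=159: λ(B_J) = 1 − λ(A)/2 = cos(kπ/160); k=1 gives ρ_J = 0.999807.
√(1 − cos²(π/160)) = sin(π/160) ≈ 0.0196337.
ω* = 2 / (1 + 0.0196337) = 2 / 1.0196337 ≈ 1.961489.
At ω = 1.961489 every |λ(B_ω)| = ω−1, so ρ_SOR = 0.961489.

ω* = 1.961489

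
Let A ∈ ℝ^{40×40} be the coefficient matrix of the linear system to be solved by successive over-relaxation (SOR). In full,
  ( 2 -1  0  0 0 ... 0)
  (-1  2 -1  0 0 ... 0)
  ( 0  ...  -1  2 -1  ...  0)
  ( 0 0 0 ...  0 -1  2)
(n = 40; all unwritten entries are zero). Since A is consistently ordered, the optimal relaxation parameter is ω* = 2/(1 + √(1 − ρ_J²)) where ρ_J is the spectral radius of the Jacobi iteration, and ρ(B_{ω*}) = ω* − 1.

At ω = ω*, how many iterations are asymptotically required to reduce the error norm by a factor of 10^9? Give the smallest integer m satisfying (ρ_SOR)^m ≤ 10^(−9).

m = 136

½·tridiag(1,0,1) at n=40: λ_k = cos(kπ/41); max |λ| at k=1 ⇒ ρ_J = cos(π/41) ≈ 0.9970658.
1 − cos²(π/41) = sin²(π/41) ⇒ √(1−ρ_J²) = sin(π/41) = 0.0765493.
Then 2/(1+√(1−ρ_J²)) = 2/(1+0.0765493); ω* = 2/1.0765493 = 1.8577877.
ρ_SOR = ω* − 1 = 1.8577877 − 1 = 0.8577877.
For 9 digits: m = 9·ln10 / (−ln 0.8577877) = 20.7233/0.153399 = 135.094; round up → m = 136.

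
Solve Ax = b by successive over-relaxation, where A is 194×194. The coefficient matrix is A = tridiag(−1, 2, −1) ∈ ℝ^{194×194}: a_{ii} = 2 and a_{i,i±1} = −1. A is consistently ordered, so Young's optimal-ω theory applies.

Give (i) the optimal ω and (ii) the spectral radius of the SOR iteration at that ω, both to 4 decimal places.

ρ_J = max_k |cos(kπ/195)| = cos(π/195) = 0.9999
√(1−ρ_J²) = |sin(π/195)| = 0.01611
ω* = 2 / (1 + 0.01611) = 2 / 1.01611 ≈ 1.9683.
At ω = 1.9683 every |λ(B_ω)| = ω−1, so ρ_SOR = 0.9683.

ω* = 1.9683, ρ_SOR = 0.9683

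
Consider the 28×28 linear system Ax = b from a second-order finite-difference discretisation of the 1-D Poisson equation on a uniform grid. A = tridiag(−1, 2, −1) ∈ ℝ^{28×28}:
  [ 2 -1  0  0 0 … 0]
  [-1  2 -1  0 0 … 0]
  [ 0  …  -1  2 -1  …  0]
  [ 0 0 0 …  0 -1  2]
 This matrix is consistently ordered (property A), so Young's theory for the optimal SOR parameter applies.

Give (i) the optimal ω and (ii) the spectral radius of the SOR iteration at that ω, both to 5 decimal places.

ω* = 1.80486, ρ_SOR = 0.80486

n=28: λ(B_J) = 1 − λ(A)/2 = cos(kπ/29); k=1 gives ρ_J = 0.99414.
1 − cos²(π/29) = sin²(π/29) ⇒ √(1−ρ_J²) = sin(π/29) = 0.108119.
Young: ω* = 2/(1+√(1−ρ_J²)) = 2/(1+0.108119) = 2/1.108119 = 1.80486.
[ρ_SOR] ω* − 1 = 0.80486.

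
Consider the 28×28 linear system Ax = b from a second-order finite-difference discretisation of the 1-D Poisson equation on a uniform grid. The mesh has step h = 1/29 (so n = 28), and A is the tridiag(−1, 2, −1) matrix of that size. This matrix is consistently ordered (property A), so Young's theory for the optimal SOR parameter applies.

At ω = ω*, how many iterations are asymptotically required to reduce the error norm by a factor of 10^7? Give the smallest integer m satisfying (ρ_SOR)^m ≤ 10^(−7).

[ρ_J] n=28: ρ(B_J) = cos(π/(n+1)) = cos(π/29) = 0.9941380.
√(1 − cos²(π/29)) = sin(π/29) ≈ 0.1081190.
Young: ω* = 2/(1+√(1−ρ_J²)) = 2/(1+0.1081190) = 2/1.1081190 = 1.8048603.
At ω = 1.8048603 every |λ(B_ω)| = ω−1, so ρ_SOR = 0.8048603.
m ≥ 7·ln10 / (−ln 0.8048603) = 74.247; smallest integer m = 75.

m = 75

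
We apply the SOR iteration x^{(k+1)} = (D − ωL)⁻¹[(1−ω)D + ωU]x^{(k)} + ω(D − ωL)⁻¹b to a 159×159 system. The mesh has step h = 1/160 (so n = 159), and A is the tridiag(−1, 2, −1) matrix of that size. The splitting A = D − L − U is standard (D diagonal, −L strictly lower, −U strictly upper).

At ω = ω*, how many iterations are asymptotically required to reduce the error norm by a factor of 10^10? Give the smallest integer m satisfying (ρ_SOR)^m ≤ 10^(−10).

spectrum of D⁻¹(L+U) = {cos(kπ/160) : 1≤k≤159}; ρ_J = cos(π/160) = 0.9998072.
1 − cos²(π/160) = sin²(π/160) ⇒ √(1−ρ_J²) = sin(π/160) = 0.0196337.
ω* = 2/(1+0.0196337) = 1.9614887
At ω = 1.9614887 every |λ(B_ω)| = ω−1, so ρ_SOR = 0.9614887.
(0.9614887)^m ≤ 10^{−10}  ⇒  m·ln(0.9614887) ≤ −10·ln10  ⇒  m ≥ 586.311  ⇒  m = 587

m = 587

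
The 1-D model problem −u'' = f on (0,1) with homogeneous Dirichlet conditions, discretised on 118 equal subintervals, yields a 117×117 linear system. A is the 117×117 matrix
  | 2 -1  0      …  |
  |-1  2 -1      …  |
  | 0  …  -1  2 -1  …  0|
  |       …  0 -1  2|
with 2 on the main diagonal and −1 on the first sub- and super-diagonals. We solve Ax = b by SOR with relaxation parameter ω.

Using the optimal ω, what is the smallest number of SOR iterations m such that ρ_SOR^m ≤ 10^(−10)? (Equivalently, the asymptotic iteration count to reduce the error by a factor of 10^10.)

[ρ_J] n=117: ρ(B_J) = cos(π/(n+1)) = cos(π/118) = 0.9996456.
√(1−ρ_J²) simplifies to sin(π/118) = 0.0266205.
[ω*] 2 ÷ (1 + 0.0266205) = 2 ÷ 1.0266205 = 1.9481396.
ρ(B_{ω*}) = ω*−1 = 0.9481396
For 10 digits: m = 10·ln10 / (−ln 0.9481396) = 23.0259/0.0532535 = 432.383; round up → m = 433.

m = 433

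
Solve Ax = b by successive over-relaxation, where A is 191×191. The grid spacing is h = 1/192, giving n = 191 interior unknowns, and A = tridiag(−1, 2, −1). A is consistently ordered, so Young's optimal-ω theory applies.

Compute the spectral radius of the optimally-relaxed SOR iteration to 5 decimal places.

[ρ_J] n=191: ρ(B_J) = cos(π/(n+1)) = cos(π/192) = 0.99987.
√(1−ρ_J²) simplifies to sin(π/192) = 0.016362.
So ω* = 2/1.016362 = 1.96780 (Young).
ρ_SOR = ω* − 1 ≈ 0.96780.

ρ_SOR = 0.96780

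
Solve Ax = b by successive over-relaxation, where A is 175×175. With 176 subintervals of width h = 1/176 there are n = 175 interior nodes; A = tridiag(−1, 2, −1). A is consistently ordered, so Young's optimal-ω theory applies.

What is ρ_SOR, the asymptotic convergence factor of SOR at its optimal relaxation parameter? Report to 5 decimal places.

ρ_SOR = 0.96493

With n=175, ρ(Jacobi) = cos(π/176) = 0.99984.
√(1−ρ_J²) simplifies to sin(π/176) = 0.017849.
ω* = 2/(1+0.017849) = 1.96493
ρ_SOR = ω* − 1 ≈ 0.96493.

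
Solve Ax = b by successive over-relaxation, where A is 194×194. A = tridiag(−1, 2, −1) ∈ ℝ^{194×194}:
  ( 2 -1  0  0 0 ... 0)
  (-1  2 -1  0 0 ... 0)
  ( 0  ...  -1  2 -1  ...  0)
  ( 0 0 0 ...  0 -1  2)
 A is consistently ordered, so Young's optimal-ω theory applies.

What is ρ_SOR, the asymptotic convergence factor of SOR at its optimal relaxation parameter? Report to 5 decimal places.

B_J for the 194×194 system has eigenvalues cos(kπ/195); ρ_J = cos(π/195) = 0.99987.
√(1−ρ_J²) simplifies to sin(π/195) = 0.016110.
ω* = 2/(1+0.016110) = 1.96829
ρ_SOR = ω* − 1 = 1.96829 − 1 = 0.96829.

ρ_SOR = 0.96829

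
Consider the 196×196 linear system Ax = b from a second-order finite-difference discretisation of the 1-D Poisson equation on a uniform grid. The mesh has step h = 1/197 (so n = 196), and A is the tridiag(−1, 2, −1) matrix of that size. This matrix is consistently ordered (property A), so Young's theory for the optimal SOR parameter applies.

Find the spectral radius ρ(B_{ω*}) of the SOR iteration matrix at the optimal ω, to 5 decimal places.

B_J for the 196×196 system has eigenvalues cos(kπ/197); ρ_J = cos(π/197) = 0.99987.
√(1−ρ_J²) = |sin(π/197)| = 0.015946
ω* = 2/(1+0.015946) = 1.96861
ρ_SOR = ω* − 1 = 1.96861 − 1 = 0.96861.

ρ_SOR = 0.96861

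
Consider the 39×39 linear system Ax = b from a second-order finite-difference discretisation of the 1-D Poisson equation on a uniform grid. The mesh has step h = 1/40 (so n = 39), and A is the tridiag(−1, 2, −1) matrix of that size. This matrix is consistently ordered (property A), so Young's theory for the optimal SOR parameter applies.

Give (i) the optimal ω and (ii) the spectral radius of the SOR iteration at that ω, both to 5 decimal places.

ρ_J = max_k |cos(kπ/40)| = cos(π/40) = 0.99692
root = sin(π/40) = 0.078459  (since 1−cos² = sin²).
ω* = 2/(1 + 0.078459) = 2/1.078459 = 1.85450.
ρ(B_{ω*}) = ω*−1 = 0.85450

ω* = 1.85450, ρ_SOR = 0.85450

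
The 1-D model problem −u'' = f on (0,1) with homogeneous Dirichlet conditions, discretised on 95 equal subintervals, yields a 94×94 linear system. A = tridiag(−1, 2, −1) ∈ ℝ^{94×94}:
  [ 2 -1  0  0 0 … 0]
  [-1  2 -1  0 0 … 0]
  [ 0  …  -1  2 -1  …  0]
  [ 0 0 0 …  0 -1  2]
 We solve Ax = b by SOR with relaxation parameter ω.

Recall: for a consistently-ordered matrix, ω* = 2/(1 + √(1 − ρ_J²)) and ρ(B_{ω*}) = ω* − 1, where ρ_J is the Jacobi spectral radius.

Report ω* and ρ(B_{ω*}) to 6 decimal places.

ω* = 1.935990, ρ_SOR = 0.935990

With n=94, ρ(Jacobi) = cos(π/95) = 0.999453.
root = sin(π/95) = 0.0330634  (since 1−cos² = sin²).
ω* = 2/(1 + 0.0330634) = 2/1.0330634 = 1.935990.
ρ(B_{ω*}) = ω*−1 = 0.935990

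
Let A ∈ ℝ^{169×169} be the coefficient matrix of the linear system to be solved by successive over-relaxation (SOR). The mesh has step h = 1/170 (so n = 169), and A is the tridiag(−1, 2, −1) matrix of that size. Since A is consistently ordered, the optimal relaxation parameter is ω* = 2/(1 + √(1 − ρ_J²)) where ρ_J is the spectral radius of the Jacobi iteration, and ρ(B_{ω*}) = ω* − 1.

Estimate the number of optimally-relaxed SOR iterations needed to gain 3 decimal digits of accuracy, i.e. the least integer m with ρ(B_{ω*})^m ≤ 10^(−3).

B_J for the 169×169 system has eigenvalues cos(kπ/170); ρ_J = cos(π/170) = 0.9998293.
√(1−ρ_J²) = |sin(π/170)| = 0.0184789
[ω*] 2 ÷ (1 + 0.0184789) = 2 ÷ 1.0184789 = 1.9637127.
[ρ_SOR] ω* − 1 = 0.9637127.
For 3 digits: m = 3·ln10 / (−ln 0.9637127) = 6.90776/0.0369621 = 186.888; round up → m = 187.

m = 187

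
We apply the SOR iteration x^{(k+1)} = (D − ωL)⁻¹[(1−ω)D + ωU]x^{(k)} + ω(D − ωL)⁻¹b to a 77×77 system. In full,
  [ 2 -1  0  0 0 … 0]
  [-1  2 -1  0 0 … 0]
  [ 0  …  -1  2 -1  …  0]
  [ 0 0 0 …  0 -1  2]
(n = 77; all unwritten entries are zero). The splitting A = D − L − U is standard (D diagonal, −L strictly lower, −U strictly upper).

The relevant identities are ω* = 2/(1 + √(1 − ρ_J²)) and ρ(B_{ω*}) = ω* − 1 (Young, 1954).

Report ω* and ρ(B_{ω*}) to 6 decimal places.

ρ_J = max_k |cos(kπ/78)| = cos(π/78) = 0.999189
√(1 − cos²(π/78)) = sin(π/78) ≈ 0.0402659.
[ω*] 2 ÷ (1 + 0.0402659) = 2 ÷ 1.0402659 = 1.922585.
and ρ(B_{ω*}) = 1.922585 − 1 = 0.922585.

ω* = 1.922585, ρ_SOR = 0.922585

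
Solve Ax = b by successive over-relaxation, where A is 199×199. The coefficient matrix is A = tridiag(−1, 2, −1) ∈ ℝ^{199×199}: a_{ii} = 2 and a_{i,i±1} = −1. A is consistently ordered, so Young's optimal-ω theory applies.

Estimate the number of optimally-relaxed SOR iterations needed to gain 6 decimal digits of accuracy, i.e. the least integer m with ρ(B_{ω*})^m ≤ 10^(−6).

m = 440

½·tridiag(1,0,1) at n=199: λ_k = cos(kπ/200); max |λ| at k=1 ⇒ ρ_J = cos(π/200) ≈ 0.9998766.
root = sin(π/200) = 0.0157073  (since 1−cos² = sin²).
[ω*] 2 ÷ (1 + 0.0157073) = 2 ÷ 1.0157073 = 1.9690712.
and ρ(B_{ω*}) = 1.9690712 − 1 = 0.9690712.
6·ln10 = 13.8155; −ln(0.9690712) = 0.0314172; m = ⌈13.8155/0.0314172⌉ = ⌈439.743⌉ = 440.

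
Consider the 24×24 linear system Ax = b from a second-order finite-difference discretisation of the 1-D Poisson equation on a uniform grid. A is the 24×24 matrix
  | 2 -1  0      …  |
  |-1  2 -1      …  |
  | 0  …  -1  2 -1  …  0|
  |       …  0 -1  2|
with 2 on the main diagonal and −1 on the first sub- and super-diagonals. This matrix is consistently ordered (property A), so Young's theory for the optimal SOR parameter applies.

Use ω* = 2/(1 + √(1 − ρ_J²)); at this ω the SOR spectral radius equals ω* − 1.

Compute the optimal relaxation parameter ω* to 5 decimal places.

ω* = 1.77725

With n=24, ρ(Jacobi) = cos(π/25) = 0.99211.
√(1 − cos²(π/25)) = sin(π/25) ≈ 0.125333.
[ω*] 2 ÷ (1 + 0.125333) = 2 ÷ 1.125333 = 1.77725.
ρ(B_{ω*}) = ω*−1 = 0.77725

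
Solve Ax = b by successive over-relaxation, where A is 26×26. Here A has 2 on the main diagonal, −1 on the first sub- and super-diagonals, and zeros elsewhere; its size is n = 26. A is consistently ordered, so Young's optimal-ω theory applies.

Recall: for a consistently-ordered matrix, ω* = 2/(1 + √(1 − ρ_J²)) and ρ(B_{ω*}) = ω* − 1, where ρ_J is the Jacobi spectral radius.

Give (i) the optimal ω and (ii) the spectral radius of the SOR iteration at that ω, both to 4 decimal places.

ρ_J = max_k |cos(kπ/27)| = cos(π/27) = 0.9932
√(1 − cos²(π/27)) = sin(π/27) ≈ 0.11609.
[ω*] 2 ÷ (1 + 0.11609) = 2 ÷ 1.11609 = 1.7920.
At ω = 1.7920 every |λ(B_ω)| = ω−1, so ρ_SOR = 0.7920.

ω* = 1.7920, ρ_SOR = 0.7920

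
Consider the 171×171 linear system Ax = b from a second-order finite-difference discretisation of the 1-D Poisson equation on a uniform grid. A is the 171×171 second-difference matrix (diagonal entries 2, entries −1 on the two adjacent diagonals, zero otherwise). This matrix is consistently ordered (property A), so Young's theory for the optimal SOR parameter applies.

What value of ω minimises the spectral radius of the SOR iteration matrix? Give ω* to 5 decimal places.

ω* = 1.96413

n=171: λ(B_J) = 1 − λ(A)/2 = cos(kπ/172); k=1 gives ρ_J = 0.99983.
√(1−ρ_J²) = |sin(π/172)| = 0.018264
So ω* = 2/1.018264 = 1.96413 (Young).
and ρ(B_{ω*}) = 1.96413 − 1 = 0.96413.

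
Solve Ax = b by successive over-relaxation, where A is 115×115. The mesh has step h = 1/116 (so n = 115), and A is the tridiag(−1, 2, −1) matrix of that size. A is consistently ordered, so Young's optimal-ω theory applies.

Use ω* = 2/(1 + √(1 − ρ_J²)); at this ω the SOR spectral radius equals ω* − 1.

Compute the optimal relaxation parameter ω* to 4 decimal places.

[ρ_J] n=115: ρ(B_J) = cos(π/(n+1)) = cos(π/116) = 0.9996.
1 − cos²(π/116) = sin²(π/116) ⇒ √(1−ρ_J²) = sin(π/116) = 0.02708.
ω* = 2/(1+0.02708) = 1.9473
[ρ_SOR] ω* − 1 = 0.9473.

ω* = 1.9473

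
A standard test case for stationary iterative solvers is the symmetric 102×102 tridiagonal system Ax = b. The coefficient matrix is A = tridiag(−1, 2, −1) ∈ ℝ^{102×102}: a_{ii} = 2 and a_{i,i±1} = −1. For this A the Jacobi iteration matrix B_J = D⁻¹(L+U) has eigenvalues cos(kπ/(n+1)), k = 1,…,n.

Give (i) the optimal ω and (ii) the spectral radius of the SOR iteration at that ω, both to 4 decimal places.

With n=102, ρ(Jacobi) = cos(π/103) = 0.9995.
√(1 − cos²(π/103)) = sin(π/103) ≈ 0.03050.
Then 2/(1+√(1−ρ_J²)) = 2/(1+0.03050); ω* = 2/1.03050 = 1.9408.
Hence ρ(B_{ω*}) = 1.9408 − 1 = 0.9408.

ω* = 1.9408, ρ_SOR = 0.9408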